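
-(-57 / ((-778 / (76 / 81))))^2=-521284 / 110313009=-0.00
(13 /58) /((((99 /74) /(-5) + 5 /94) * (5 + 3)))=-113035 /864896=-0.13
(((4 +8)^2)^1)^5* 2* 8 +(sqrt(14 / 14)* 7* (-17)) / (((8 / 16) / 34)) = 990677819492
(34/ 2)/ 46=17/ 46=0.37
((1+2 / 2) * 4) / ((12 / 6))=4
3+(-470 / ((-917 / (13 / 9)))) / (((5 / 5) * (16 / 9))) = 3.42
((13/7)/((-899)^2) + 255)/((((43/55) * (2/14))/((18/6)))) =238035401670/34752643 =6849.42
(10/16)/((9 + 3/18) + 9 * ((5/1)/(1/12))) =3/2636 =0.00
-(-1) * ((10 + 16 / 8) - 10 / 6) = 31 / 3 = 10.33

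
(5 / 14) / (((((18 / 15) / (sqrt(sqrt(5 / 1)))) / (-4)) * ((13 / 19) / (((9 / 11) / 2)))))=-1425 * 5^(1 / 4) / 2002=-1.06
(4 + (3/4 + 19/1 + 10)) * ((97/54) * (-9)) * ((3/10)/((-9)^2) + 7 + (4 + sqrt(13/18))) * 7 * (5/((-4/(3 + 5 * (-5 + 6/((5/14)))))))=1578675 * sqrt(26)/32 + 312682895/96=3508666.45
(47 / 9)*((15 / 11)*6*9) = 4230 / 11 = 384.55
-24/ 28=-6/ 7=-0.86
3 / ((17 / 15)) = 45 / 17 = 2.65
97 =97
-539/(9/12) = -2156/3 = -718.67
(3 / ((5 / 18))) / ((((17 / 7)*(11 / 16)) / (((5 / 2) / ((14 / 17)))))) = 216 / 11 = 19.64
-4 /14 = -2 /7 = -0.29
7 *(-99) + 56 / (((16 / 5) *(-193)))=-267533 / 386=-693.09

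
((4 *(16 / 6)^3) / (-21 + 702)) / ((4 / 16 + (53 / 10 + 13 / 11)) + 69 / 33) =450560 / 35689167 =0.01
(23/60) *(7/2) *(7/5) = 1127/600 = 1.88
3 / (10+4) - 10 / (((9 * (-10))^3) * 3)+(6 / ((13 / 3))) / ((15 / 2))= 7938901 / 19901700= 0.40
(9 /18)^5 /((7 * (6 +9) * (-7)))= -1 /23520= -0.00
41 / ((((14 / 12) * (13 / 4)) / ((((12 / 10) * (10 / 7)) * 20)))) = 236160 / 637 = 370.74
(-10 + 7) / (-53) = 3 / 53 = 0.06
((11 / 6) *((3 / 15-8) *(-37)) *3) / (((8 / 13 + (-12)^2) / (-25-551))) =-7428564 / 1175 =-6322.18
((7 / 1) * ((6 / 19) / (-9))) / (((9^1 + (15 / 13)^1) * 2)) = -91 / 7524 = -0.01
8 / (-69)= -8 / 69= -0.12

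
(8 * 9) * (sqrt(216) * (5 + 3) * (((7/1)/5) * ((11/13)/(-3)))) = -88704 * sqrt(6)/65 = -3342.76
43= 43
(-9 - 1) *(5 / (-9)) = 5.56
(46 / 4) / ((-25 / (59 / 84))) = -1357 / 4200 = -0.32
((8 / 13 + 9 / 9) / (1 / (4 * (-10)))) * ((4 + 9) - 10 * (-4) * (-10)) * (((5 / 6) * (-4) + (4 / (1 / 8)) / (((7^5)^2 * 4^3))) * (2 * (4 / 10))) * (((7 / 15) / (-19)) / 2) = 5830289136264 / 7119529235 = 818.91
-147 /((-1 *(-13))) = -147 /13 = -11.31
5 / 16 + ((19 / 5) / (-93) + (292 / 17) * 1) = 2206837 / 126480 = 17.45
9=9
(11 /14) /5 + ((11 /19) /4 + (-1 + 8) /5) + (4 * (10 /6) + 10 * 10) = 864781 /7980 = 108.37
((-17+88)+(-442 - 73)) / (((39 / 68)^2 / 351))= -6159168 / 13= -473782.15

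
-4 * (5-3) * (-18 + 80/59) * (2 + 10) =94272/59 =1597.83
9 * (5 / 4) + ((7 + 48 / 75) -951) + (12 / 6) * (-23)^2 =12589 / 100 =125.89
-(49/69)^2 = -2401/4761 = -0.50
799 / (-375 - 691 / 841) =-671959 / 316066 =-2.13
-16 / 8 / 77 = -2 / 77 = -0.03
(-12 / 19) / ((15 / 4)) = -0.17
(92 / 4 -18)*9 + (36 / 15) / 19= 4287 / 95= 45.13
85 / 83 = 1.02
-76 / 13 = -5.85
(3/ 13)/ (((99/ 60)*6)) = 10/ 429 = 0.02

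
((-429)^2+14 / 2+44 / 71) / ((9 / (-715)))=-9343228180 / 639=-14621640.34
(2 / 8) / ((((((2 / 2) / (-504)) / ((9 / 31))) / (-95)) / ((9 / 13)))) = 969570 / 403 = 2405.88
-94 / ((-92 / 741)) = 34827 / 46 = 757.11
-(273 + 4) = -277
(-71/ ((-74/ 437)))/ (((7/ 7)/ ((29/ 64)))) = 899783/ 4736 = 189.99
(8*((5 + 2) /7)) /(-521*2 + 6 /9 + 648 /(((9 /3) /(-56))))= -0.00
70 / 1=70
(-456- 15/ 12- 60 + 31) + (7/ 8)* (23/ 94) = -365499/ 752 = -486.04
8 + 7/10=8.70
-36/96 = -0.38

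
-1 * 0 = 0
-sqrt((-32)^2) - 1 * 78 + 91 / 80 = -8709 / 80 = -108.86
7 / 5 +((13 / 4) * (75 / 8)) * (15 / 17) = 76933 / 2720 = 28.28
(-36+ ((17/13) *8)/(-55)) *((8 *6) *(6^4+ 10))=-1622114688/715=-2268691.87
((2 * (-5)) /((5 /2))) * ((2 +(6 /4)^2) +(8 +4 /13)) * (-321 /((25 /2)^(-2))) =131008125 /52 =2519387.02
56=56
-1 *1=-1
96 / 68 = 24 / 17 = 1.41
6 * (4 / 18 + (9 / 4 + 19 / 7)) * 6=1307 / 7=186.71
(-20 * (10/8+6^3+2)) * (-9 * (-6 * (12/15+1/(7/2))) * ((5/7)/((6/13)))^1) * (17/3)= -110475690/49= -2254605.92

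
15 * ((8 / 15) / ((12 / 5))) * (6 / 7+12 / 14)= 40 / 7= 5.71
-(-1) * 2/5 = 2/5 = 0.40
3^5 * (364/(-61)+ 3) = -43983/61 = -721.03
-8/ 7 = -1.14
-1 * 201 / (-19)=201 / 19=10.58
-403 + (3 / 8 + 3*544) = 9835 / 8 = 1229.38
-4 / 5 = -0.80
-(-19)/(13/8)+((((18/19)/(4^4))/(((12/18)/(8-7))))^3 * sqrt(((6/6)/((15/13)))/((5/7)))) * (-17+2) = 152/13-19683 * sqrt(273)/115074924544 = 11.69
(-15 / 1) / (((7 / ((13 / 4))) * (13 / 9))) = -135 / 28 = -4.82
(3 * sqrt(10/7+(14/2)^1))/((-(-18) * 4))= sqrt(413)/168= 0.12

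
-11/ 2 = -5.50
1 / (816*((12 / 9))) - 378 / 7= -54.00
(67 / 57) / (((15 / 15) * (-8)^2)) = 67 / 3648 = 0.02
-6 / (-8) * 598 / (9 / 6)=299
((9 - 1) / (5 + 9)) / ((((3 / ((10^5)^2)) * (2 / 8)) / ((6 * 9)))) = 2880000000000 / 7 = 411428571428.57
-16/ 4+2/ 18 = -3.89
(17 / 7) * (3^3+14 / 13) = 6205 / 91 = 68.19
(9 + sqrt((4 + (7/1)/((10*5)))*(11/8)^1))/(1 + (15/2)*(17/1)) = 3*sqrt(253)/2570 + 18/257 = 0.09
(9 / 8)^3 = 1.42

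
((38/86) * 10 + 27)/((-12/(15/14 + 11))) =-32617/1032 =-31.61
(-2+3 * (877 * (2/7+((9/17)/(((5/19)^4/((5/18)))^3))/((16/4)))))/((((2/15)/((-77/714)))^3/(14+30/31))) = -535886147.77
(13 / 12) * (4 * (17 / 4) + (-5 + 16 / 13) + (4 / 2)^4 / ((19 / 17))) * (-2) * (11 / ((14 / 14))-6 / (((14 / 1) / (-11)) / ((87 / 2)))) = -245025 / 19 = -12896.05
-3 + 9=6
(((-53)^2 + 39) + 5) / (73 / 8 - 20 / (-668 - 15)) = 5196264 / 16673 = 311.66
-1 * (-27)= 27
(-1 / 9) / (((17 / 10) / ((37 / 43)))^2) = -136900 / 4809249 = -0.03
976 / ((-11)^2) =976 / 121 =8.07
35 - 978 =-943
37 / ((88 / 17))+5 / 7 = 4843 / 616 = 7.86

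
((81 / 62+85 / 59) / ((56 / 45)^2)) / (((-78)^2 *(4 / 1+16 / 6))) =104355 / 2386069504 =0.00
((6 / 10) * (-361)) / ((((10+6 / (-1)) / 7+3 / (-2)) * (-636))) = -2527 / 6890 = -0.37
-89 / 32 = -2.78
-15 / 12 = -5 / 4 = -1.25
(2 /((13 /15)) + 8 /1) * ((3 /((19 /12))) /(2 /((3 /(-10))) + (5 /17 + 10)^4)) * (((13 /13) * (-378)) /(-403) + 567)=276649689222648 /279909436832155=0.99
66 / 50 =33 / 25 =1.32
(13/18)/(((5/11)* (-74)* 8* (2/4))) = -143/26640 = -0.01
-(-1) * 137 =137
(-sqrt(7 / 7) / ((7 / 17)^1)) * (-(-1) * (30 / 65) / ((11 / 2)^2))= -408 / 11011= -0.04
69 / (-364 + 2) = -69 / 362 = -0.19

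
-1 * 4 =-4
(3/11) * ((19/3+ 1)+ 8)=46/11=4.18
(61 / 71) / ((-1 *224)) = -61 / 15904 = -0.00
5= 5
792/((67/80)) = 63360/67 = 945.67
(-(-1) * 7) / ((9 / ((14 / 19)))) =98 / 171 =0.57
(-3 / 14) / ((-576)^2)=-1 / 1548288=-0.00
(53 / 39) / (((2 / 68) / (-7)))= -12614 / 39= -323.44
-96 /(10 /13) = -124.80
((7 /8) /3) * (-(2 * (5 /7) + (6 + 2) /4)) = -1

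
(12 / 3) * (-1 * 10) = -40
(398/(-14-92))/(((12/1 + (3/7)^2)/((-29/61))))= 0.15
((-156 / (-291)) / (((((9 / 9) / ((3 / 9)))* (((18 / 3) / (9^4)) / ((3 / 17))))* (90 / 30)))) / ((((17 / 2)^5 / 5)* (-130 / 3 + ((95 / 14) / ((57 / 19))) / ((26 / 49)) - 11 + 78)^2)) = 73802327040 / 44446788079261657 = 0.00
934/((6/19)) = 2957.67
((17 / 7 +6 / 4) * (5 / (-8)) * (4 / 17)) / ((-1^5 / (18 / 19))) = 2475 / 4522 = 0.55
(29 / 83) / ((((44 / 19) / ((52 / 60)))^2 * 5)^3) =6585362972888141 / 857534731416000000000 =0.00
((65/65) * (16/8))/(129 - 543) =-0.00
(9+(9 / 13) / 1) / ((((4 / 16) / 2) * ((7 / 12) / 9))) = 15552 / 13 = 1196.31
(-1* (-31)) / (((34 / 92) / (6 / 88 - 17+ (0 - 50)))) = -2099785 / 374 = -5614.40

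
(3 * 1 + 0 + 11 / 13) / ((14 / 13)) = 25 / 7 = 3.57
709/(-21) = -709/21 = -33.76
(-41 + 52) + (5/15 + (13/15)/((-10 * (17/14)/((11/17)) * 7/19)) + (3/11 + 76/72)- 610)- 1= -856132297/1430550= -598.46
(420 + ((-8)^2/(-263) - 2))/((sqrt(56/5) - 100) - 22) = -16755175/4889433 - 54935 * sqrt(70)/4889433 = -3.52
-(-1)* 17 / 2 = 17 / 2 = 8.50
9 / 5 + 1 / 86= 779 / 430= 1.81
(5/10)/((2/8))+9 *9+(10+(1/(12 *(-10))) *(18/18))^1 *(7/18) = 187673/2160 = 86.89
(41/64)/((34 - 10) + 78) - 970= -6332119/6528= -969.99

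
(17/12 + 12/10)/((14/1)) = 157/840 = 0.19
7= 7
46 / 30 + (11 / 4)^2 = 2183 / 240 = 9.10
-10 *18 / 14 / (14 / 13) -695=-34640 / 49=-706.94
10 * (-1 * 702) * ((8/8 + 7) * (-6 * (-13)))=-4380480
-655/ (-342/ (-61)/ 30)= -3504.82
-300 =-300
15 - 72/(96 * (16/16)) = 57/4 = 14.25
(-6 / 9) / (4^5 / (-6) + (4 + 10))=1 / 235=0.00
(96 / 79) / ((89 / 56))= 5376 / 7031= 0.76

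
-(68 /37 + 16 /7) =-1068 /259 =-4.12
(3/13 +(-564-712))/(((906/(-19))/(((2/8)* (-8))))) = -315115/5889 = -53.51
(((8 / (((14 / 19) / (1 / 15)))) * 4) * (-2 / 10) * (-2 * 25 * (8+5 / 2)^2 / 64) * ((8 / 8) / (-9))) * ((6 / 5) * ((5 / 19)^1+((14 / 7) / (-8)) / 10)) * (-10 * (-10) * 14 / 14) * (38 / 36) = -24073 / 144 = -167.17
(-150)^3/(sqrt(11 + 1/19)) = -112500* sqrt(3990)/7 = -1015175.04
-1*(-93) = 93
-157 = -157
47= 47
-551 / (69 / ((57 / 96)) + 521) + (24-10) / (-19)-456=-105263457 / 230033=-457.60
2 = 2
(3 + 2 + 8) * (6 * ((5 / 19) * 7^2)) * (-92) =-1758120 / 19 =-92532.63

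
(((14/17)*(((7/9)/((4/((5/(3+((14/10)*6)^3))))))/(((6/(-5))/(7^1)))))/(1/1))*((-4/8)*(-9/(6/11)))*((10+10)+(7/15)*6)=-44804375/30380904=-1.47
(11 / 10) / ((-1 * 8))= -11 / 80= -0.14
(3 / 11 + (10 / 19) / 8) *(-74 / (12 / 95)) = -52355 / 264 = -198.31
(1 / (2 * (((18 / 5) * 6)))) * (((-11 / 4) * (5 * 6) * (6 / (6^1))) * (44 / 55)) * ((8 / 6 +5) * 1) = -1045 / 108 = -9.68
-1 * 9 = -9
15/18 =5/6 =0.83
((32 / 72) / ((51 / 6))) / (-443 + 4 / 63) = -56 / 474385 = -0.00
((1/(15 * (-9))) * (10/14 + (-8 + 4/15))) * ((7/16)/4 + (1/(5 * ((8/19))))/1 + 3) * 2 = 845339/2268000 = 0.37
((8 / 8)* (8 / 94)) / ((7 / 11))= 44 / 329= 0.13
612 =612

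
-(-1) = 1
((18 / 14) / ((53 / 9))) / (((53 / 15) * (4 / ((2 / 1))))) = 1215 / 39326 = 0.03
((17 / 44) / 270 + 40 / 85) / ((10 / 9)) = 95329 / 224400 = 0.42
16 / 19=0.84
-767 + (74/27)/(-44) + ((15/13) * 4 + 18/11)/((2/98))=-3557731/7722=-460.73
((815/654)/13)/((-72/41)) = -33415/612144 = -0.05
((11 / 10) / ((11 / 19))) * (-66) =-627 / 5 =-125.40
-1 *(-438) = 438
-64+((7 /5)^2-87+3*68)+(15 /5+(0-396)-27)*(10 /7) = -13626 /25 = -545.04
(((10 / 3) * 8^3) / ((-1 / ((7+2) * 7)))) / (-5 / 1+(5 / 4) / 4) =114688 / 5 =22937.60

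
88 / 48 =11 / 6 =1.83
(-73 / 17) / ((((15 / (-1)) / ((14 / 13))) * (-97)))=-1022 / 321555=-0.00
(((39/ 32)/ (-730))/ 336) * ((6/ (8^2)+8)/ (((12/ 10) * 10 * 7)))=-481/ 1004666880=-0.00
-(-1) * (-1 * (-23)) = 23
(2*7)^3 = 2744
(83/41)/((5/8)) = 664/205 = 3.24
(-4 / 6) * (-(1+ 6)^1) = 14 / 3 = 4.67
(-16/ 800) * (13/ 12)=-13/ 600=-0.02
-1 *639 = -639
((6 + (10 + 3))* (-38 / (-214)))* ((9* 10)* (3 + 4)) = 227430 / 107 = 2125.51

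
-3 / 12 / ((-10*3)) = 1 / 120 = 0.01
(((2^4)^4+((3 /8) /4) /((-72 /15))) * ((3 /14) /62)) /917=50331633 /203764736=0.25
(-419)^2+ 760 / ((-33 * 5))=5793361 / 33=175556.39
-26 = -26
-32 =-32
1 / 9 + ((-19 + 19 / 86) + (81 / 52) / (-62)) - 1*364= -477481567 / 1247688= -382.69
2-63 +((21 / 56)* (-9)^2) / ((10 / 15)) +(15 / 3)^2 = 153 / 16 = 9.56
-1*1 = -1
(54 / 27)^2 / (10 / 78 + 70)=156 / 2735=0.06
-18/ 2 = -9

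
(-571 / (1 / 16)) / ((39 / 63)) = -191856 / 13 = -14758.15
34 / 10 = 17 / 5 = 3.40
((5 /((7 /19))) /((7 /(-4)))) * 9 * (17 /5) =-11628 /49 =-237.31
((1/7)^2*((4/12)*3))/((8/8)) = 1/49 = 0.02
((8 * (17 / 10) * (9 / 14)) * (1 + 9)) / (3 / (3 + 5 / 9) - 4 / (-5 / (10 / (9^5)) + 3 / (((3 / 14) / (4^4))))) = 1016037504 / 9807301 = 103.60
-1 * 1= -1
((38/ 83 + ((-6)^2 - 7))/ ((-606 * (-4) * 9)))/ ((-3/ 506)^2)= 52167335/ 1358046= 38.41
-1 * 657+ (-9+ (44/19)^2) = -238490/361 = -660.64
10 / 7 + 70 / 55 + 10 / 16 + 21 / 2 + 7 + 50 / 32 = 27583 / 1232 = 22.39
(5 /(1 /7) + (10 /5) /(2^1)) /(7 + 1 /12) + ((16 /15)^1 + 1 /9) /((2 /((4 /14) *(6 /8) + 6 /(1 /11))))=104899 /2380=44.08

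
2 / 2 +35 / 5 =8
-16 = -16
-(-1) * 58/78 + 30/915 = 1847/2379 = 0.78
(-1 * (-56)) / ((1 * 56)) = 1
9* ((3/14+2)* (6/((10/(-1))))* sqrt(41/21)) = -279* sqrt(861)/490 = -16.71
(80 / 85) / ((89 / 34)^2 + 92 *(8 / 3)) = 3264 / 874579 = 0.00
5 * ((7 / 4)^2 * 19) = 4655 / 16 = 290.94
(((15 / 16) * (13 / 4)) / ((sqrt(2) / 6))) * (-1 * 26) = -7605 * sqrt(2) / 32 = -336.10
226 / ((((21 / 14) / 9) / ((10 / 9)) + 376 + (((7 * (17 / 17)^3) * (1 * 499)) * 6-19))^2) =90400 / 181734247809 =0.00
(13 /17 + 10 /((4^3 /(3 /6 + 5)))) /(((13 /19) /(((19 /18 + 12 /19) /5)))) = 339853 /424320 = 0.80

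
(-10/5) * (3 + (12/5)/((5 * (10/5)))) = -162/25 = -6.48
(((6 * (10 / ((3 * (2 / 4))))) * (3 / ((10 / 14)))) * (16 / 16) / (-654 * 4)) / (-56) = 1 / 872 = 0.00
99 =99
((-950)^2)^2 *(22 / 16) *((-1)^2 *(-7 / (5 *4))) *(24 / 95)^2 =-25017300000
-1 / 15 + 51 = 50.93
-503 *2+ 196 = -810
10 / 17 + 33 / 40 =961 / 680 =1.41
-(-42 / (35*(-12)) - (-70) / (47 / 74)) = -51847 / 470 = -110.31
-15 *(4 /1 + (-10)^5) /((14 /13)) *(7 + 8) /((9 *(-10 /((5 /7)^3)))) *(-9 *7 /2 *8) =7312207500 /343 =21318389.21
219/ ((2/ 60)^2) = 197100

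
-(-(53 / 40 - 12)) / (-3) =427 / 120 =3.56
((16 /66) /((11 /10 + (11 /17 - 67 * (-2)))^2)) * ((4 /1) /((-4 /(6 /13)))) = -462400 /76154353847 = -0.00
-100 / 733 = -0.14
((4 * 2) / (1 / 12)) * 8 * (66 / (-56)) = -6336 / 7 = -905.14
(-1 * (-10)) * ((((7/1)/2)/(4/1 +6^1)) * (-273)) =-955.50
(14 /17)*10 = 140 /17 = 8.24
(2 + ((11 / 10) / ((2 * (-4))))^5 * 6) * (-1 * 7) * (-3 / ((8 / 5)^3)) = 68802653787 / 6710886400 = 10.25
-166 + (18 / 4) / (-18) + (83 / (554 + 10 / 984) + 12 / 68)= -3075390041 / 18534964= -165.92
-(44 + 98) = -142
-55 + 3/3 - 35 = -89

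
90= 90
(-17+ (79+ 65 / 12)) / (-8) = -809 / 96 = -8.43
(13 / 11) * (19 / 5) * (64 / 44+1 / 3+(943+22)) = 7880288 / 1815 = 4341.76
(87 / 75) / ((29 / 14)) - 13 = -311 / 25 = -12.44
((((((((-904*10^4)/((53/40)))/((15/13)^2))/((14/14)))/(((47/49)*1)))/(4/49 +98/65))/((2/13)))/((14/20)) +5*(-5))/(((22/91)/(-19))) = 3062395631047687025/1248334758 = 2453184621.69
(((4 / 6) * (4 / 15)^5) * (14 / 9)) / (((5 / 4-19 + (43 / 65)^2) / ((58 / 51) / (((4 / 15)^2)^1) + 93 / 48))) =-843994112 / 582738998625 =-0.00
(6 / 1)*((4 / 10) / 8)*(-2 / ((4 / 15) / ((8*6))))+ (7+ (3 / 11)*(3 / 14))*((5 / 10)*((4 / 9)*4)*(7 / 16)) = -41681 / 396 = -105.26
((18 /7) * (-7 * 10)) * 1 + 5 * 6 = -150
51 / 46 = 1.11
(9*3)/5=27/5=5.40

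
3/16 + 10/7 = 1.62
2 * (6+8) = 28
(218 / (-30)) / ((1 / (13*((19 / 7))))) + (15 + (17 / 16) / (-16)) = -241.48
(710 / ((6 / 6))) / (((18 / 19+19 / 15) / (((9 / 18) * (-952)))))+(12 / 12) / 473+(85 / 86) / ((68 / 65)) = -364467321527 / 2387704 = -152643.43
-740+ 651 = -89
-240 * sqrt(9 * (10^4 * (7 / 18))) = -12000 * sqrt(14) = -44899.89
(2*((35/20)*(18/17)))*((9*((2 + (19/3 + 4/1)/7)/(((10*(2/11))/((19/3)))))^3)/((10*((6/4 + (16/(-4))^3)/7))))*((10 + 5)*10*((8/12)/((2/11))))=-39066105975523/107100000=-364762.89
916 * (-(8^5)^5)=-34605501586468760125964288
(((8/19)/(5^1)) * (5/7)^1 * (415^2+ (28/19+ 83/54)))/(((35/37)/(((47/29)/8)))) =307291627921/138504870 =2218.63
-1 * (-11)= 11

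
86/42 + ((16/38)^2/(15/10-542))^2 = 6548385981547/3198048799701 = 2.05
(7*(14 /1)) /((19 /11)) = 1078 /19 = 56.74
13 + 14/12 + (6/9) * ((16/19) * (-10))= 325/38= 8.55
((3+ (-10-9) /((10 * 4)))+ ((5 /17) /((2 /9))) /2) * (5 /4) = 2167 /544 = 3.98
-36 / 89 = -0.40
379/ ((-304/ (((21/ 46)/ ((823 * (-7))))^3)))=10233/ 16494782157144448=0.00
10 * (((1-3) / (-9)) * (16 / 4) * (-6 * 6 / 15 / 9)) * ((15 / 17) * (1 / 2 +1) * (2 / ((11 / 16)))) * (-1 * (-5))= -25600 / 561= -45.63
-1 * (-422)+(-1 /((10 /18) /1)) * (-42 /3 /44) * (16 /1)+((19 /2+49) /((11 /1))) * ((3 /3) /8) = 380009 /880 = 431.83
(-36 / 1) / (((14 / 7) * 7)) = -18 / 7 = -2.57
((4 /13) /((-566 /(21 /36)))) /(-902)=7 /19910748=0.00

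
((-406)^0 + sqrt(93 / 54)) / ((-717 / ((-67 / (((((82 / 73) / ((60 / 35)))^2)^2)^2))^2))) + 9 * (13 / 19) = -12529.77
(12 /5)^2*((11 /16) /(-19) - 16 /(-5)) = 43281 /2375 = 18.22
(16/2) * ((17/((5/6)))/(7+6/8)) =3264/155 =21.06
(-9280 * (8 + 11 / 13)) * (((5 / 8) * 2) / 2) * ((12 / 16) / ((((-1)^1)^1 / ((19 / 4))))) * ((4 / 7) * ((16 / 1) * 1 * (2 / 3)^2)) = 742739.93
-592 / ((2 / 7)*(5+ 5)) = -1036 / 5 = -207.20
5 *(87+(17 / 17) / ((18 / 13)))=7895 / 18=438.61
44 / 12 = 11 / 3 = 3.67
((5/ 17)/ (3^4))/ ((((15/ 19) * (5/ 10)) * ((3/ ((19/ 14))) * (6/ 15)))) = 1805/ 173502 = 0.01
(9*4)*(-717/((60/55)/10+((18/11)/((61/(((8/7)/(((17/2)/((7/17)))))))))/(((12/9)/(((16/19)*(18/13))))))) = -1030285829430/4406203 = -233826.23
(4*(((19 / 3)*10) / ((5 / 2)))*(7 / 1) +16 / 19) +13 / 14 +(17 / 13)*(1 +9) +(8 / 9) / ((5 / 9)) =725.78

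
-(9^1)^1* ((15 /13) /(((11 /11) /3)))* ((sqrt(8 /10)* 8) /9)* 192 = -27648* sqrt(5) /13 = -4755.60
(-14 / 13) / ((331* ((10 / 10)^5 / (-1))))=14 / 4303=0.00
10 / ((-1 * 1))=-10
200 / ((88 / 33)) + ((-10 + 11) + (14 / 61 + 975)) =64125 / 61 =1051.23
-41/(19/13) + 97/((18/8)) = 2575/171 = 15.06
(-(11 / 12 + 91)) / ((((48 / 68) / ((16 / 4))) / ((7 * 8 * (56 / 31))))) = -14700784 / 279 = -52690.98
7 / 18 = 0.39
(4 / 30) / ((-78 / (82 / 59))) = -82 / 34515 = -0.00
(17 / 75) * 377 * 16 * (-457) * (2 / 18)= -46862608 / 675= -69426.09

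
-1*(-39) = 39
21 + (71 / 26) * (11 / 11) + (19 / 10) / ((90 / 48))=48251 / 1950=24.74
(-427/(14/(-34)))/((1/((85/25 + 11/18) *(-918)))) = -19092207/5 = -3818441.40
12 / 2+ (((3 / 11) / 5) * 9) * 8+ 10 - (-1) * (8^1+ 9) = 2031 / 55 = 36.93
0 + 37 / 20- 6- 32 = -723 / 20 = -36.15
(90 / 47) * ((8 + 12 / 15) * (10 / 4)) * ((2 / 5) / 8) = 99 / 47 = 2.11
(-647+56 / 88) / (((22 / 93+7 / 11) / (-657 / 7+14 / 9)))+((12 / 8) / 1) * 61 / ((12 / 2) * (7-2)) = 8544942311 / 125020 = 68348.60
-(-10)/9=10/9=1.11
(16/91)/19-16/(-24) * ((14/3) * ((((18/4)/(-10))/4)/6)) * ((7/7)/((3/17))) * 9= -205111/69160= -2.97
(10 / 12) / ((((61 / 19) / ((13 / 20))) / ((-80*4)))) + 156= 18668 / 183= 102.01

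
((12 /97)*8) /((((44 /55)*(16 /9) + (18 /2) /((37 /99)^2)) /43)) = 254305440 /393531037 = 0.65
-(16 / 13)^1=-16 / 13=-1.23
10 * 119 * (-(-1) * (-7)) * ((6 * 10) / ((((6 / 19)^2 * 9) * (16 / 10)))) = -37589125 / 108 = -348047.45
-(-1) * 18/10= 9/5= 1.80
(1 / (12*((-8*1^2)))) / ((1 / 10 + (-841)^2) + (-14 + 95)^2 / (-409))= -2045 / 138850276272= -0.00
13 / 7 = 1.86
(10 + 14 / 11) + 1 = 135 / 11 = 12.27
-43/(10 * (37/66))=-1419/185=-7.67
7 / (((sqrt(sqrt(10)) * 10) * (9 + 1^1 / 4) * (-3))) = -7 * 10^(3 / 4) / 2775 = -0.01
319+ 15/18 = 1919/6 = 319.83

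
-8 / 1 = -8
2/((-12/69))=-23/2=-11.50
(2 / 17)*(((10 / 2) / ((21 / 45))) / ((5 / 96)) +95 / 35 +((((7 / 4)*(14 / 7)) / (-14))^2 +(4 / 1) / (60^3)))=9851204 / 401625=24.53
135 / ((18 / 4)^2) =20 / 3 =6.67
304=304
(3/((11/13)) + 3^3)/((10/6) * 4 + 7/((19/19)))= 1008/451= 2.24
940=940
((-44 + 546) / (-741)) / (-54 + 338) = -251 / 105222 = -0.00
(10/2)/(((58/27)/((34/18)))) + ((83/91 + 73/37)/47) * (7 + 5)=47114439/9178442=5.13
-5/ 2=-2.50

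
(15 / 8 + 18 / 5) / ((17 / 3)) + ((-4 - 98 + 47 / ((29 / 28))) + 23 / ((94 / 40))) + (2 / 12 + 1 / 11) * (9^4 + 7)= 50340739763 / 30585720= 1645.89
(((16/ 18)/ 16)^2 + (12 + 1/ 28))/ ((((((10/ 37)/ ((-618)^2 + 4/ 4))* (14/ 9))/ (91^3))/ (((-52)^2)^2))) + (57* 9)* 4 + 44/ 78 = 7050191659102984137110/ 117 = 60258048368401573821.45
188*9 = 1692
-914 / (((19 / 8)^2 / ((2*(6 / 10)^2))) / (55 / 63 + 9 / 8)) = -775072 / 3325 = -233.10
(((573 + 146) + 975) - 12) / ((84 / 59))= 49619 / 42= 1181.40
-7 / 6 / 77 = -1 / 66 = -0.02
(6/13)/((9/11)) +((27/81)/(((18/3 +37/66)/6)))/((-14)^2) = 468061/827463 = 0.57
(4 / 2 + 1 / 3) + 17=58 / 3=19.33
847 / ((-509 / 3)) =-2541 / 509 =-4.99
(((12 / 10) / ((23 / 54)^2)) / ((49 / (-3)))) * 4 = -1.62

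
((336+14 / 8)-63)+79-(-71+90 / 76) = 32191 / 76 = 423.57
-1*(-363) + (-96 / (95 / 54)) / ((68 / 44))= 529221 / 1615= 327.69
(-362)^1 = -362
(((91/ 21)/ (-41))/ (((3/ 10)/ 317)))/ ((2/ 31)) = -638755/ 369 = -1731.04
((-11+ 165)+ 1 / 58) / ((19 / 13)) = 116129 / 1102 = 105.38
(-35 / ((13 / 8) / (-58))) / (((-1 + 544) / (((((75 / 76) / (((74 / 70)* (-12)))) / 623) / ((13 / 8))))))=-1015000 / 5741585889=-0.00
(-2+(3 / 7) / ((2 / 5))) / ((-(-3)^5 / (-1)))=13 / 3402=0.00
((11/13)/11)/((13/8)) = 8/169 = 0.05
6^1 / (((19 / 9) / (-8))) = -432 / 19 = -22.74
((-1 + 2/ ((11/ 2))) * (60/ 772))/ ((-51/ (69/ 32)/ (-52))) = -31395/ 288728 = -0.11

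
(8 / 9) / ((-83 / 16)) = -128 / 747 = -0.17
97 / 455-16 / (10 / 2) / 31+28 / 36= 112694 / 126945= 0.89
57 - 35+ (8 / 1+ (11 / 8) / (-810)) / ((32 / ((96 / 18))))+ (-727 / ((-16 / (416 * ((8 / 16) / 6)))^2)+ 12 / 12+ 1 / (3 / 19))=-131499731 / 38880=-3382.19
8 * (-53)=-424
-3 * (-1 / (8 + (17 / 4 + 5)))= 4 / 23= 0.17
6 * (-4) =-24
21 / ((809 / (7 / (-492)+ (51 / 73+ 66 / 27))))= 2359889 / 29056044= 0.08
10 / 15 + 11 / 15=7 / 5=1.40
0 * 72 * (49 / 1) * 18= 0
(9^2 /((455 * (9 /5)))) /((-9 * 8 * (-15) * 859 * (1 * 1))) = 1 /9380280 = 0.00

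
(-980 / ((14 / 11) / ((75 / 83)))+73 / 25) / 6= -1437691 / 12450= -115.48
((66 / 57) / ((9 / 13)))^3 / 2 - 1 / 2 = 18393445 / 10000422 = 1.84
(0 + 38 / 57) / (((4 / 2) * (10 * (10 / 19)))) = 19 / 300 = 0.06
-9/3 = -3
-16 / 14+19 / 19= -1 / 7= -0.14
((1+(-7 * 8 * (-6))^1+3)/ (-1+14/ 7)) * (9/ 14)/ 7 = 1530/ 49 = 31.22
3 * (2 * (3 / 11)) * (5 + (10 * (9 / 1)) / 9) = 270 / 11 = 24.55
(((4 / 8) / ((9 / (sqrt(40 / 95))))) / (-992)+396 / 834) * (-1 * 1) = -66 / 139+sqrt(38) / 169632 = -0.47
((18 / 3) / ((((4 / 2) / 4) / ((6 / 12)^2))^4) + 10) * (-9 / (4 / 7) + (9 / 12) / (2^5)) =-167079 / 1024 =-163.16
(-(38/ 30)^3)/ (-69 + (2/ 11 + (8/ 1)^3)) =-75449/ 16453125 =-0.00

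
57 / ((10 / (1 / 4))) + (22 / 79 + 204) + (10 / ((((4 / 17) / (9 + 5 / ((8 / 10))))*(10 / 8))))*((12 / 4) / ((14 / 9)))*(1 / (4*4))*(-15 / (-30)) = 83862181 / 353920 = 236.95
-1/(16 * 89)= -1/1424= -0.00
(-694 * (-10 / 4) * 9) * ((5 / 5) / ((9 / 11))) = 19085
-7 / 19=-0.37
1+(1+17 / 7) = 31 / 7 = 4.43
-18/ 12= -3/ 2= -1.50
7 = 7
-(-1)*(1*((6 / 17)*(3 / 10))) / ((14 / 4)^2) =36 / 4165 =0.01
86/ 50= 43/ 25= 1.72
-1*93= -93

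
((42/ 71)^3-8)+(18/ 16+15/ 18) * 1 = -50118983/ 8589864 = -5.83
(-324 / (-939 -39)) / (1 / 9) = 486 / 163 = 2.98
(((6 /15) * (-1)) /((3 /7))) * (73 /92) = -511 /690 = -0.74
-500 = -500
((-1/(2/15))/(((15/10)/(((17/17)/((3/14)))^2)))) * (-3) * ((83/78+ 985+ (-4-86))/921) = 317.82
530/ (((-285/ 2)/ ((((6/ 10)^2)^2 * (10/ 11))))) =-11448/ 26125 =-0.44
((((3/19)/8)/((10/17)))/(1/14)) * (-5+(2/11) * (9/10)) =-2499/1100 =-2.27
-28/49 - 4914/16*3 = -51629/56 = -921.95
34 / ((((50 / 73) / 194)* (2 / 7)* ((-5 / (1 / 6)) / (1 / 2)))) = -842639 / 1500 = -561.76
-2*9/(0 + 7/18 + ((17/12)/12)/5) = -480/11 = -43.64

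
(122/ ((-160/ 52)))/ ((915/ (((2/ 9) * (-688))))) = 4472/ 675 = 6.63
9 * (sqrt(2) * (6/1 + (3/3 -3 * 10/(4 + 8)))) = 57.28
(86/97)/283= 86/27451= 0.00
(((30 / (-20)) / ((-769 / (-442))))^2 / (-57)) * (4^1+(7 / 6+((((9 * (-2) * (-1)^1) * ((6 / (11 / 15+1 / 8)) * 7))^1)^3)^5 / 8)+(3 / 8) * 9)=-33997847799289615511573770222233836550887295481049159173141501109209684594608835 / 140040817756163600951549129577990100904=-242770988801893596583099800000000000000000.00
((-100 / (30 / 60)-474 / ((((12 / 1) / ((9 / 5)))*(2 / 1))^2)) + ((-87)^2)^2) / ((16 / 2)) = 45831646667 / 6400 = 7161194.79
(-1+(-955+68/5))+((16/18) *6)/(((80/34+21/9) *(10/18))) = -940.35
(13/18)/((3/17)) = 221/54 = 4.09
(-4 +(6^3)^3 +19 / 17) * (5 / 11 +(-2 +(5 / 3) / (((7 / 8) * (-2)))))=-98852091791 / 3927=-25172419.61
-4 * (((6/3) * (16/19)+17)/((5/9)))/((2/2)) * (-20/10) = 269.05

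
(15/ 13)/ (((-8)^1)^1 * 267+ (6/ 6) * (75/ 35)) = -35/ 64727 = -0.00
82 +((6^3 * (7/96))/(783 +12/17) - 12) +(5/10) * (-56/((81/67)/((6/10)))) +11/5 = 139868639/2398140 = 58.32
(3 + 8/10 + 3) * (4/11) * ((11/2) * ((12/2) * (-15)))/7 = -174.86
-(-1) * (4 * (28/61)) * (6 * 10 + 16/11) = 75712/671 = 112.83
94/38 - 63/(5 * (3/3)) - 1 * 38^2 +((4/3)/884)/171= -824293309/566865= -1454.13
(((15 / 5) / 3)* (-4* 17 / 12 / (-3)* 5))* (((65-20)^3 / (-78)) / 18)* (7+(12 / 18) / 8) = -903125 / 208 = -4341.95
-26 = -26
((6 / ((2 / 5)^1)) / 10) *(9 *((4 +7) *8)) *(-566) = -672408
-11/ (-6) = 11/ 6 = 1.83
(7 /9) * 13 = 91 /9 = 10.11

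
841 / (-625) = -841 / 625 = -1.35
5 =5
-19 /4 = -4.75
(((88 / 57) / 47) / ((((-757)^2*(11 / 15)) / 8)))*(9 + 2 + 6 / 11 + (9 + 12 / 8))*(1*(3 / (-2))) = -116400 / 5629060327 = -0.00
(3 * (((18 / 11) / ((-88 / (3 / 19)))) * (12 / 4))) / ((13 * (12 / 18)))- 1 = -239825 / 239096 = -1.00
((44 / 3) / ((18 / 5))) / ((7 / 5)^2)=2750 / 1323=2.08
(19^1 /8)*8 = 19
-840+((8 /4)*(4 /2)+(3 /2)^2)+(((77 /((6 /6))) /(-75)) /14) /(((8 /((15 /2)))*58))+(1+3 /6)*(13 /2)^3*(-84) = -328850731 /9280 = -35436.50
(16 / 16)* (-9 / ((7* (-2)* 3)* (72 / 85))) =85 / 336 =0.25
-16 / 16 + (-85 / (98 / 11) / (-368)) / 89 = -3208761 / 3209696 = -1.00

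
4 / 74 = 2 / 37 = 0.05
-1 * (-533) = 533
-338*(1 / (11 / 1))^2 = -338 / 121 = -2.79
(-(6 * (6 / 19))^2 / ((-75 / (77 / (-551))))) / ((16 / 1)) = -2079 / 4972775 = -0.00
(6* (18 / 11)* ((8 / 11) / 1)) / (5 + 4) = 96 / 121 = 0.79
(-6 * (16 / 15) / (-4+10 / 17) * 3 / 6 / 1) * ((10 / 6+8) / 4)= 34 / 15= 2.27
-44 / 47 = -0.94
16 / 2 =8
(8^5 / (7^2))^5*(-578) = -21836222616789239468130304 / 282475249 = -77303136094551206.04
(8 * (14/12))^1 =28/3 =9.33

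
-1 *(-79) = 79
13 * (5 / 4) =65 / 4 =16.25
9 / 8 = 1.12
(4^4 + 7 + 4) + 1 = 268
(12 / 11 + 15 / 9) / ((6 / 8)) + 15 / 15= 463 / 99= 4.68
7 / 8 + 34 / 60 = 173 / 120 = 1.44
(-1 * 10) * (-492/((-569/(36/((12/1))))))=-14760/569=-25.94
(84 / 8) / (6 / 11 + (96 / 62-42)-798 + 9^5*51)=2387 / 684423622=0.00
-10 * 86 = -860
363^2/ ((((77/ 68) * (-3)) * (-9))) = 4309.90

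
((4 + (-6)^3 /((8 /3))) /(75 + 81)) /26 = -0.02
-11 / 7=-1.57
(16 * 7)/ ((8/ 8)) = 112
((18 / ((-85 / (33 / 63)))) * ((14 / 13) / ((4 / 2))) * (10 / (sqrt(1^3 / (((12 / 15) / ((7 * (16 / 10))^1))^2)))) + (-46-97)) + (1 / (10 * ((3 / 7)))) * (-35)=-1403525 / 9282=-151.21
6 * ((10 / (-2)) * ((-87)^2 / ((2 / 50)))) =-5676750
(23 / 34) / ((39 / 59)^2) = 80063 / 51714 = 1.55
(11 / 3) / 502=11 / 1506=0.01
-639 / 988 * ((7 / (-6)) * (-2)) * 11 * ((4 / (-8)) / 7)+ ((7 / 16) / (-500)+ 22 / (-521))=1176330191 / 1029496000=1.14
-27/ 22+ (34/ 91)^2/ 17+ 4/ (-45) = -10722823/ 8198190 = -1.31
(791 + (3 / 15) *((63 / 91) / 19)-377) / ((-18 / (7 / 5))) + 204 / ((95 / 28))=344883 / 12350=27.93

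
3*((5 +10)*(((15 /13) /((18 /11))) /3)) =10.58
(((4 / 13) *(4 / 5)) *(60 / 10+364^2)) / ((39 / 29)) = 61480928 / 2535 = 24252.83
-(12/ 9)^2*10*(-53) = 8480/ 9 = 942.22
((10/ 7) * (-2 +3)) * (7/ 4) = 5/ 2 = 2.50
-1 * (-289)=289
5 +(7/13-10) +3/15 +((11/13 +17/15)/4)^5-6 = -92316123635807/9022419900000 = -10.23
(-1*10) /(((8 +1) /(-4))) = 4.44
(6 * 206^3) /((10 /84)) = 440587526.40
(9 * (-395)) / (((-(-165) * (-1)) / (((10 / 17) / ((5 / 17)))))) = 474 / 11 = 43.09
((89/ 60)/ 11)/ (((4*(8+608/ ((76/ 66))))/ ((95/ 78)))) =1691/ 22074624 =0.00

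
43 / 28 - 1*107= -2953 / 28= -105.46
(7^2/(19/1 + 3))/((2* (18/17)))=833/792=1.05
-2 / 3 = -0.67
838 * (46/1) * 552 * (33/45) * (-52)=-4057099904/5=-811419980.80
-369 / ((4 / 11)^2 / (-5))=223245 / 16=13952.81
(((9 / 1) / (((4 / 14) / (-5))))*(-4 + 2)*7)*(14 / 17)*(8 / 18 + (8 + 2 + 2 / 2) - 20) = -264110 / 17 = -15535.88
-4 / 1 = -4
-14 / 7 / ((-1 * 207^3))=2 / 8869743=0.00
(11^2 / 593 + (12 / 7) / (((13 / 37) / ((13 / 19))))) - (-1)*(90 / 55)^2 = 59359141 / 9543149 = 6.22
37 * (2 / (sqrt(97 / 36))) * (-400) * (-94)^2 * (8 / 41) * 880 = -11047686144000 * sqrt(97) / 3977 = -27359087219.29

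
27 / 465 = 9 / 155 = 0.06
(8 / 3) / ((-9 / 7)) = -56 / 27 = -2.07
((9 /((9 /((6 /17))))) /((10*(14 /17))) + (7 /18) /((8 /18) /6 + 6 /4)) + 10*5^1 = 11969 /238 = 50.29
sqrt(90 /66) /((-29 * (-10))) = sqrt(165) /3190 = 0.00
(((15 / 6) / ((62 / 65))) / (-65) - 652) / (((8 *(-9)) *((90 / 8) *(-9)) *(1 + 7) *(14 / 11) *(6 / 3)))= -296461 / 67495680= -0.00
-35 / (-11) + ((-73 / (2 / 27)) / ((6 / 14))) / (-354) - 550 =-540.32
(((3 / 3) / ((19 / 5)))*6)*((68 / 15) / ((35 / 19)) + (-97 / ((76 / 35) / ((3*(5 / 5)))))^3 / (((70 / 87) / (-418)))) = 15166532416577243 / 7682080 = 1974274209.14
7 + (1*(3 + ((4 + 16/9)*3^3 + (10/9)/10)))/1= 1495/9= 166.11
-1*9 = -9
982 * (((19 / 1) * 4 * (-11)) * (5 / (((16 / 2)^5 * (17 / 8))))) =-513095 / 8704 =-58.95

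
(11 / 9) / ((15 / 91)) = 1001 / 135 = 7.41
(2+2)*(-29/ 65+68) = 17564/ 65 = 270.22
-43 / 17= -2.53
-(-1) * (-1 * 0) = 0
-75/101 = -0.74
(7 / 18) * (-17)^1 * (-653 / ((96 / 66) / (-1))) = -2967.98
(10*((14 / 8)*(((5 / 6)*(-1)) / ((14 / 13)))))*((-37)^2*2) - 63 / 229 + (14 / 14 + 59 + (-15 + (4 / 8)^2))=-50882117 / 1374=-37032.11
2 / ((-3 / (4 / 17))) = -8 / 51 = -0.16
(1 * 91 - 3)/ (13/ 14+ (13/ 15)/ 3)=55440/ 767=72.28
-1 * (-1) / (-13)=-1 / 13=-0.08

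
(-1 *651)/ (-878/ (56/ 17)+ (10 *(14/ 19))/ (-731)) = 84389564/ 34552509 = 2.44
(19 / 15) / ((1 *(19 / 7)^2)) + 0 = 49 / 285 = 0.17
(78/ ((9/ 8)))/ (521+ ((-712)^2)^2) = 208/ 770976658971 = 0.00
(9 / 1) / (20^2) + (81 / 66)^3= 1.87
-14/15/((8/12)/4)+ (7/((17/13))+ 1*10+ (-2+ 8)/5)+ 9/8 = 8213/680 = 12.08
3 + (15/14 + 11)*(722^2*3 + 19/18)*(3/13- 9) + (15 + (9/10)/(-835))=-14514157726882/87675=-165544998.31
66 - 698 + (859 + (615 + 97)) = 939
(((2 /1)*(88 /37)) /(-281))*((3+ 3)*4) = -4224 /10397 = -0.41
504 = 504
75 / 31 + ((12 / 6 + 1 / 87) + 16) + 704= 1953790 / 2697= 724.43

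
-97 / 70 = -1.39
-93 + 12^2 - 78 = -27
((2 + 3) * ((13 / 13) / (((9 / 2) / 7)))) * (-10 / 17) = -700 / 153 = -4.58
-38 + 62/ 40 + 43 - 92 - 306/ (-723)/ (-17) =-85.47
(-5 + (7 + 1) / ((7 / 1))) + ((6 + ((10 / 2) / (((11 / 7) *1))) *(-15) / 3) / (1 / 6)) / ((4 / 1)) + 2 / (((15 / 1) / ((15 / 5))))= -14107 / 770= -18.32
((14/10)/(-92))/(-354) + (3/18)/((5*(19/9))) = 9797/618792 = 0.02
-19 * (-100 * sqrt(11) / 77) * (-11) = -900.23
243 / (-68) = -243 / 68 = -3.57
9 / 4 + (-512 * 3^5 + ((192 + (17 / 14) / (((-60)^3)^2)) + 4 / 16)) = -81139496255999983 / 653184000000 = -124221.50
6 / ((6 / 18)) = 18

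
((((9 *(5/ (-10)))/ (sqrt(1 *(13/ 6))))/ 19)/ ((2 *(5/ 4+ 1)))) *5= -5 *sqrt(78)/ 247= -0.18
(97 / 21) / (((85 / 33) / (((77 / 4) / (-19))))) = -11737 / 6460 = -1.82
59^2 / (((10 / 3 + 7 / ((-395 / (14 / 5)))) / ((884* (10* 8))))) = 74968888.57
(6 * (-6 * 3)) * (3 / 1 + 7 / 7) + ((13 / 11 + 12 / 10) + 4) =-23409 / 55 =-425.62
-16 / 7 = -2.29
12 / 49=0.24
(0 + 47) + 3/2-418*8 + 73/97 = -639181/194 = -3294.75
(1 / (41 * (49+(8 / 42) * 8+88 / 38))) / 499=399 / 431337097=0.00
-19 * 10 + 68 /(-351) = -190.19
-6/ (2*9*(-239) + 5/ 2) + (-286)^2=703363816/ 8599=81796.00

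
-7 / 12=-0.58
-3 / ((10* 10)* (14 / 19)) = -57 / 1400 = -0.04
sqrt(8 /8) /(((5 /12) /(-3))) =-36 /5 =-7.20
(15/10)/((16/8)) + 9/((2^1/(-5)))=-21.75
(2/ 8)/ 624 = 1/ 2496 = 0.00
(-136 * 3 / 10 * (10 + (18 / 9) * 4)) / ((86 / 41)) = -75276 / 215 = -350.12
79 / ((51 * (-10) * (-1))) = 79 / 510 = 0.15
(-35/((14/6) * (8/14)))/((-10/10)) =105/4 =26.25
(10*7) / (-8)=-35 / 4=-8.75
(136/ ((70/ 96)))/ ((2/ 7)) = 652.80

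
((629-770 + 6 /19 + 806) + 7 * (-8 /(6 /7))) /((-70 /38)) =-34199 /105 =-325.70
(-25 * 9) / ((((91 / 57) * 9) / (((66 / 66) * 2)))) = -2850 / 91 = -31.32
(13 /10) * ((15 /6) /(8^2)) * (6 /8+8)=455 /1024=0.44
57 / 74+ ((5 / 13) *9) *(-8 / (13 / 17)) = -443247 / 12506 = -35.44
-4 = -4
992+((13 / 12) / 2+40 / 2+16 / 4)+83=26389 / 24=1099.54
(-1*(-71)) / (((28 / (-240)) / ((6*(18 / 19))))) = -460080 / 133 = -3459.25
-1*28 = -28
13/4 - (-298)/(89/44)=53605/356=150.58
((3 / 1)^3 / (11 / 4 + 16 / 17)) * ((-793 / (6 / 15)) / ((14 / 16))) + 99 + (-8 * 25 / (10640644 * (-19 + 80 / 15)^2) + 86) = -18394090282948595 / 1122404390891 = -16388.11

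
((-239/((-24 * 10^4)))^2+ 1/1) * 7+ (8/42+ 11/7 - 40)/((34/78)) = -80.72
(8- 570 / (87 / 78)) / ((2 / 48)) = -350112 / 29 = -12072.83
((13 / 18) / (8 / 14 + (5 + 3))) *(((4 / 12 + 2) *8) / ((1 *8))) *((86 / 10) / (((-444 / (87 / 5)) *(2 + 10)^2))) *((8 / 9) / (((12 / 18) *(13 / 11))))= -672133 / 1294704000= -0.00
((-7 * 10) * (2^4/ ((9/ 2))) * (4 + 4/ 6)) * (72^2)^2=-31213486080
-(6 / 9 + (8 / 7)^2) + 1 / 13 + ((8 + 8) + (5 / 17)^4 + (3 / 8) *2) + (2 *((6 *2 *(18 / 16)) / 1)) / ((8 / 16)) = 43963633741 / 638434524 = 68.86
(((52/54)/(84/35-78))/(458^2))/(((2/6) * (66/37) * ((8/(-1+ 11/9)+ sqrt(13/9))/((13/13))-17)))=-45695/8467305096096+ 2405 * sqrt(13)/25401915288288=-0.00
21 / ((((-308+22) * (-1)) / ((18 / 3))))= 63 / 143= 0.44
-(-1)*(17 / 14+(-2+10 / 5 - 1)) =3 / 14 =0.21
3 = 3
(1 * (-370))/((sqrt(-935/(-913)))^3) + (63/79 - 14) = -6142 * sqrt(7055)/1445 - 1043/79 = -370.22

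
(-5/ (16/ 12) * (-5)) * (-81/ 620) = -1215/ 496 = -2.45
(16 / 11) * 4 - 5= 0.82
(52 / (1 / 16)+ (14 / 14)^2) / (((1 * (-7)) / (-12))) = 1428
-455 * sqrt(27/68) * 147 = -200655 * sqrt(51)/34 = -42145.98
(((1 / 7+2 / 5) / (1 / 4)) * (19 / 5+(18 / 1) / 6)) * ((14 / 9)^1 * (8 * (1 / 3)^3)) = 41344 / 6075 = 6.81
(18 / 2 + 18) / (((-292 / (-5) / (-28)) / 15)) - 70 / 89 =-1266685 / 6497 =-194.96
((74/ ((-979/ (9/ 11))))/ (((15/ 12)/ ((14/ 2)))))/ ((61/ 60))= -0.34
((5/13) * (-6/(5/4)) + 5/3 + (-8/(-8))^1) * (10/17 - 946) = -514304/663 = -775.72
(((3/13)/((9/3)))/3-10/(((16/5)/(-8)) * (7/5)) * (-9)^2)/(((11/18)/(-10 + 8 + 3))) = 2369292/1001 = 2366.93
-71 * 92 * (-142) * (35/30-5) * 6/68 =-5333378/17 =-313728.12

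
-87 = -87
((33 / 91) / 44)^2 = 9 / 132496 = 0.00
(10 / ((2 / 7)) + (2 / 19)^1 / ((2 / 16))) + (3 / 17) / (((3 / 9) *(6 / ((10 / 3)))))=11672 / 323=36.14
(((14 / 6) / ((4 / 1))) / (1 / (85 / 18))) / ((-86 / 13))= -7735 / 18576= -0.42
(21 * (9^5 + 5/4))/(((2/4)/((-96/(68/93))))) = -5535606636/17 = -325623919.76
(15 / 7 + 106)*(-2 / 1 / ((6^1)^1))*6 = -1514 / 7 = -216.29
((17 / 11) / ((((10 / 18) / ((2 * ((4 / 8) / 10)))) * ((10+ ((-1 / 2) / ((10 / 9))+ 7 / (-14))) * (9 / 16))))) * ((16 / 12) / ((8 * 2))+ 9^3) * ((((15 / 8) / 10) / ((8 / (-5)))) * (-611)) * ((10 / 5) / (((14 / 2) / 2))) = 90875863 / 55748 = 1630.12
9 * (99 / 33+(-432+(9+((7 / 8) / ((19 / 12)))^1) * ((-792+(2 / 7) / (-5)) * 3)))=-138419226 / 665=-208149.21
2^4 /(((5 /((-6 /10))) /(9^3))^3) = -167365651248 /15625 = -10711401.68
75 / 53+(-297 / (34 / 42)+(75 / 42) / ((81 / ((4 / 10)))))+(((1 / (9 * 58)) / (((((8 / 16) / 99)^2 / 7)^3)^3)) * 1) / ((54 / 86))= 399021062785346746996828263173479695886755104707185715 / 14815143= 26933325097526682462452660000000000000000000000.00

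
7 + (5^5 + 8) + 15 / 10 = 6283 / 2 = 3141.50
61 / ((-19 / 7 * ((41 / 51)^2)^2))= -2888740827 / 53689459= -53.80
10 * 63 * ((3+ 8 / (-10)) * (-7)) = -9702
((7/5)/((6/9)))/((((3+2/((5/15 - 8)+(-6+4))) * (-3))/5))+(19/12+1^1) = 431/324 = 1.33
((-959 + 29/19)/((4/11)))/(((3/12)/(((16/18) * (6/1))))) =-1067264/19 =-56171.79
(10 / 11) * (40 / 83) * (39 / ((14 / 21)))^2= 1368900 / 913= 1499.34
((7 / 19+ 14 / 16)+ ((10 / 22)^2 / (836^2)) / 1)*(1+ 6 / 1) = 736061809 / 84566416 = 8.70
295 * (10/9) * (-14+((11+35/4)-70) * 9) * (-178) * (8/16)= 244827875/18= 13601548.61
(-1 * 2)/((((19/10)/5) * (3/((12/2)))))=-200/19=-10.53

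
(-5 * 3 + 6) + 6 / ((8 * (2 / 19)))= -15 / 8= -1.88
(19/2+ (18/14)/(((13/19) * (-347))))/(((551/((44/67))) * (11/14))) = 126236/8764873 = 0.01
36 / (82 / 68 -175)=-0.21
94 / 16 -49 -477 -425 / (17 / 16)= -7361 / 8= -920.12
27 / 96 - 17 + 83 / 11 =-3229 / 352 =-9.17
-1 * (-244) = 244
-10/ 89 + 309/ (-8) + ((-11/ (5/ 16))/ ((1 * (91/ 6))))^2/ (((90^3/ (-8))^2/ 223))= -5268237837275846621/ 135998888878125000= -38.74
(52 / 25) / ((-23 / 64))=-3328 / 575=-5.79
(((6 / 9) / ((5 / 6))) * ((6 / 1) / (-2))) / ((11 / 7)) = -84 / 55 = -1.53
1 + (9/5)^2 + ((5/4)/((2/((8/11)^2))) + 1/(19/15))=308069/57475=5.36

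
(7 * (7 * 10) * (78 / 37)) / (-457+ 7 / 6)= -45864 / 20239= -2.27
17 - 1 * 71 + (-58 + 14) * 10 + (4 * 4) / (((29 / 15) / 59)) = -166 / 29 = -5.72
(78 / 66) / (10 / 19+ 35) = 247 / 7425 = 0.03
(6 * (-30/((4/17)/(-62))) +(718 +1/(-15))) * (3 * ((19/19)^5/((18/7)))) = 5055533/90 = 56172.59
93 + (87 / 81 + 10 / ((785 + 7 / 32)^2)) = 1603670244140 / 17046885483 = 94.07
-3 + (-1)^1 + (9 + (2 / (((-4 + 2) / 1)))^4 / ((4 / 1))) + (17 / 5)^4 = 347209 / 2500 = 138.88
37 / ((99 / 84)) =1036 / 33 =31.39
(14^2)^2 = 38416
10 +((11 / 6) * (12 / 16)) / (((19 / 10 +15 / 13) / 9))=22315 / 1588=14.05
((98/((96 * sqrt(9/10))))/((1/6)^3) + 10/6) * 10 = 50/3 + 735 * sqrt(10) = 2340.94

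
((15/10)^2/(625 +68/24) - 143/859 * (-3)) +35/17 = 281849453/110019002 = 2.56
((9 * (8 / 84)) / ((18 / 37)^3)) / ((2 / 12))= 50653 / 1134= 44.67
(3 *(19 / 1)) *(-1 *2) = -114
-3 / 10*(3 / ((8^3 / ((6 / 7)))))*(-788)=5319 / 4480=1.19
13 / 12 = 1.08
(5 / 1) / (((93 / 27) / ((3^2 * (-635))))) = -257175 / 31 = -8295.97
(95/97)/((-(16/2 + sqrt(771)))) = 760/68579 - 95 *sqrt(771)/68579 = -0.03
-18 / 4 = -9 / 2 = -4.50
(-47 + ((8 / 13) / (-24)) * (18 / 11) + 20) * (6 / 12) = -3867 / 286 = -13.52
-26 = -26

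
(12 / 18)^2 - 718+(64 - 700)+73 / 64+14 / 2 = -774959 / 576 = -1345.41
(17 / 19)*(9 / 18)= 17 / 38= 0.45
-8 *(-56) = 448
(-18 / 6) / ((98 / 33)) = -99 / 98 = -1.01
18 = 18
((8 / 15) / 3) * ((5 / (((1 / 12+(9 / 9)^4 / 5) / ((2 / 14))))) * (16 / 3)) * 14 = 5120 / 153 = 33.46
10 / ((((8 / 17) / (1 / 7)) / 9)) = 765 / 28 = 27.32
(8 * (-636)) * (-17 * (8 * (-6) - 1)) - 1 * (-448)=-4237856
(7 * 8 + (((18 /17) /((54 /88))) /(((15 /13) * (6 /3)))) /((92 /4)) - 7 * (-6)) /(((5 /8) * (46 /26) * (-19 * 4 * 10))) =-22423466 /192225375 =-0.12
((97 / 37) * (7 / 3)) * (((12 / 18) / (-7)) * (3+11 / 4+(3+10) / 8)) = -5723 / 1332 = -4.30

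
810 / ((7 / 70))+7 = 8107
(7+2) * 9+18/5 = 423/5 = 84.60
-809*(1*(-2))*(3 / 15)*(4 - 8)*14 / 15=-90608 / 75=-1208.11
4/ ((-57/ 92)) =-368/ 57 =-6.46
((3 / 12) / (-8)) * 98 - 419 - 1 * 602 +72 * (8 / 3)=-13313 / 16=-832.06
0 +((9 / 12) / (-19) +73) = 5545 / 76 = 72.96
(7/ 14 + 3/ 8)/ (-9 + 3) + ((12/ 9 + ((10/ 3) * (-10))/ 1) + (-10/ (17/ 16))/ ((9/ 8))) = -99173/ 2448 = -40.51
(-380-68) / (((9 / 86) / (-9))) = 38528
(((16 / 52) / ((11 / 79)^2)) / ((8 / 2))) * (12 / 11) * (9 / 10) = 337014 / 86515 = 3.90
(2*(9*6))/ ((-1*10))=-54/ 5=-10.80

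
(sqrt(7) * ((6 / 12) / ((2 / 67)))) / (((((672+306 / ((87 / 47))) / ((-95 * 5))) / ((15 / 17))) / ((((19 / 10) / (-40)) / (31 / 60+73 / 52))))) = 11998025 * sqrt(7) / 57858752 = 0.55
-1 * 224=-224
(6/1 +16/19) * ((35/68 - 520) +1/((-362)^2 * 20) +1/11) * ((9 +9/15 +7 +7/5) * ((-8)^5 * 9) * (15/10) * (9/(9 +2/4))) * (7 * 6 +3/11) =27569000745963900887040/24327565097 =1133241269154.54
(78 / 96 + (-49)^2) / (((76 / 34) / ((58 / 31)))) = 18945497 / 9424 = 2010.35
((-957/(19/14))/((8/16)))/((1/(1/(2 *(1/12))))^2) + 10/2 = -964561/19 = -50766.37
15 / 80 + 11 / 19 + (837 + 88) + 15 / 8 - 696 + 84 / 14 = 72243 / 304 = 237.64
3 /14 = 0.21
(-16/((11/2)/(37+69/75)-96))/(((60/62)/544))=85264384/908705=93.83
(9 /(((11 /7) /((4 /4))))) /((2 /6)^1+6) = 189 /209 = 0.90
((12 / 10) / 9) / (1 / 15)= 2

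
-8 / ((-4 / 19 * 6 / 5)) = 95 / 3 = 31.67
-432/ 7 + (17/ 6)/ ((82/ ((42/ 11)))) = -388831/ 6314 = -61.58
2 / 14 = 1 / 7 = 0.14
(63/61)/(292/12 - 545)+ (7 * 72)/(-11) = -4365837/95282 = -45.82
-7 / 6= -1.17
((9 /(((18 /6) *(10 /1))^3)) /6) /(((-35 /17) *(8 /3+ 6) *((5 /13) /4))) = -17 /525000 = -0.00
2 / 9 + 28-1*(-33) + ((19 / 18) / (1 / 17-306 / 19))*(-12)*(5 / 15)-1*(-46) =5013869 / 46647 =107.49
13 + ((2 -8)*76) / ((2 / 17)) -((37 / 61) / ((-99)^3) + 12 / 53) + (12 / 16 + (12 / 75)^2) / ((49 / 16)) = -53016497886537964 / 13724272918125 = -3862.97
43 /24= 1.79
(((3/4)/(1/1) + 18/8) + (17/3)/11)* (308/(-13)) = -3248/39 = -83.28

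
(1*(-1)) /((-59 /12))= 12 /59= 0.20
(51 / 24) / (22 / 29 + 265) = 0.01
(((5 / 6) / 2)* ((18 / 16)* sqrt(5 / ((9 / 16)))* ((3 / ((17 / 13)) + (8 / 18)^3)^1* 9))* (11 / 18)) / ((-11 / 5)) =-737975* sqrt(5) / 198288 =-8.32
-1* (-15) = 15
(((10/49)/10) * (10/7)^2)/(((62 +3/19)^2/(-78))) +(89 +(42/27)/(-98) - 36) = 1596883948574/30139390449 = 52.98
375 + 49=424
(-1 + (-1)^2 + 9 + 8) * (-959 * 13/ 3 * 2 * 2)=-847756/ 3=-282585.33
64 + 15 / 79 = 5071 / 79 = 64.19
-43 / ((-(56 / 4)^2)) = 43 / 196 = 0.22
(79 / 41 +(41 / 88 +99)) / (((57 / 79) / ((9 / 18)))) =28900175 / 411312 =70.26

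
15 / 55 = 3 / 11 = 0.27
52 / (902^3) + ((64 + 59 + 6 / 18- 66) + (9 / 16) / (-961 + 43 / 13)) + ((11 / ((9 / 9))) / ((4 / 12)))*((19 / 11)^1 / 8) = 1177861088659333 / 18273383119200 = 64.46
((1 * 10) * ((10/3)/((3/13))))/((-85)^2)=52/2601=0.02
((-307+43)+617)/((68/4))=353/17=20.76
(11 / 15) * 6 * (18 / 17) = 396 / 85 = 4.66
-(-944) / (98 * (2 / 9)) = 2124 / 49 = 43.35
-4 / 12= -1 / 3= -0.33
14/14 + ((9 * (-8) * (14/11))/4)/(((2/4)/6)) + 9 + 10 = -2804/11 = -254.91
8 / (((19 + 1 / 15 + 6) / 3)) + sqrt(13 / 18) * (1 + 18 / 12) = 45 / 47 + 5 * sqrt(26) / 12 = 3.08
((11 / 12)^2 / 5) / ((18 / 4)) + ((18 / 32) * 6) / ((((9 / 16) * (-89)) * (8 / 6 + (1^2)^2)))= 17063 / 2018520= 0.01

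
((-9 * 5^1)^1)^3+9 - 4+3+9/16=-1457863/16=-91116.44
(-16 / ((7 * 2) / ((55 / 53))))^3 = -1.67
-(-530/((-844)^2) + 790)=-281372455/356168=-790.00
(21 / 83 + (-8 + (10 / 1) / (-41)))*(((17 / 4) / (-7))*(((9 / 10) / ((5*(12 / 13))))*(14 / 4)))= 18028959 / 5444800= 3.31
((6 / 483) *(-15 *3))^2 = 8100 / 25921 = 0.31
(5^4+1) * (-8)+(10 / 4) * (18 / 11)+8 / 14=-385257 / 77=-5003.34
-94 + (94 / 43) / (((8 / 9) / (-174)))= -521.92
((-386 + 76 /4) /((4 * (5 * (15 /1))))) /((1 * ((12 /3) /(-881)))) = 323327 /1200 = 269.44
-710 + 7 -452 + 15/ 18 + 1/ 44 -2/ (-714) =-6043083/ 5236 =-1154.14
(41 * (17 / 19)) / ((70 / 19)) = 697 / 70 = 9.96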